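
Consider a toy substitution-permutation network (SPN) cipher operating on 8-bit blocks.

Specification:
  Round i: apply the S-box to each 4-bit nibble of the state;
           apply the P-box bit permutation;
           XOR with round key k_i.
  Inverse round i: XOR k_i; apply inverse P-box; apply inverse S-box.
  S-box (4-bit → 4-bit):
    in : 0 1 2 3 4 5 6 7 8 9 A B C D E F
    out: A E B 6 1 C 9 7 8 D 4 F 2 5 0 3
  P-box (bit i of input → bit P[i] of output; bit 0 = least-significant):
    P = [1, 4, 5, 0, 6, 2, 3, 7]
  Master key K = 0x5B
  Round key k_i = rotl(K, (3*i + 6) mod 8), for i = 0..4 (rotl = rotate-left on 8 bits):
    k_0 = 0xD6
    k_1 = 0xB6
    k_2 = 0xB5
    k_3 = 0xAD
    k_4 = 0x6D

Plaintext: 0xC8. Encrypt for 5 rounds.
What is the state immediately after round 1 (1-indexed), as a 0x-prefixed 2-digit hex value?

s_0 = plaintext = 0xC8
s_1 = Round(s_0, k_0) = 0xD3
s_2 = Round(s_1, k_1) = 0xCE
s_3 = Round(s_2, k_2) = 0xB1
s_4 = Round(s_3, k_3) = 0x50
s_5 = Round(s_4, k_4) = 0xF4

0xD3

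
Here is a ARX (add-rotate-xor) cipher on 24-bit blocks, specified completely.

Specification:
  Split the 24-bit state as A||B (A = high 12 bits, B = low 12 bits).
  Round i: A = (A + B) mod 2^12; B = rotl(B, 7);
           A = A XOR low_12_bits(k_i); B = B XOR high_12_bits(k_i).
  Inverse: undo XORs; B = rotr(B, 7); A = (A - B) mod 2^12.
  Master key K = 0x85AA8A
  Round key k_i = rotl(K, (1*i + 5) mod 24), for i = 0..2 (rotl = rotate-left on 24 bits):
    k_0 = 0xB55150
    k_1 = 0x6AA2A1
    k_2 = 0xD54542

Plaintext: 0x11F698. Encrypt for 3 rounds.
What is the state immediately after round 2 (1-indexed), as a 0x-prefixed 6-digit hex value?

s_0 = plaintext = 0x11F698
s_1 = Round(s_0, k_0) = 0x6E7761
s_2 = Round(s_1, k_1) = 0xCE9611
s_3 = Round(s_2, k_2) = 0x7B85E4

0xCE9611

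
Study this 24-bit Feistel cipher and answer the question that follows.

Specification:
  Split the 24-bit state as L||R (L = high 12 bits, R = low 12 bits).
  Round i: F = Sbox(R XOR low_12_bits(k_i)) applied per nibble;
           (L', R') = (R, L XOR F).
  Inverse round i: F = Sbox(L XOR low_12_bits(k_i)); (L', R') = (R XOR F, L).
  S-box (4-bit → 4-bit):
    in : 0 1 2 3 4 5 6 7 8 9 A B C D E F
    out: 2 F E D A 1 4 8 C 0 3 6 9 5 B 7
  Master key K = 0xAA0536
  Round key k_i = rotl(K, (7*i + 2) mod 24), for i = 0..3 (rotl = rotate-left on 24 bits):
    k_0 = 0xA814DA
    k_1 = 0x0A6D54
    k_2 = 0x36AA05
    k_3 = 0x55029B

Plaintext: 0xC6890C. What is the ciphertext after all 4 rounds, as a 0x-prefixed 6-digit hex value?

s_0 = plaintext = 0xC6890C
s_1 = Round(s_0, k_0) = 0x90C93C
s_2 = Round(s_1, k_1) = 0x93C340
s_3 = Round(s_2, k_2) = 0x34099D
s_4 = Round(s_3, k_3) = 0x99D564

0x99D564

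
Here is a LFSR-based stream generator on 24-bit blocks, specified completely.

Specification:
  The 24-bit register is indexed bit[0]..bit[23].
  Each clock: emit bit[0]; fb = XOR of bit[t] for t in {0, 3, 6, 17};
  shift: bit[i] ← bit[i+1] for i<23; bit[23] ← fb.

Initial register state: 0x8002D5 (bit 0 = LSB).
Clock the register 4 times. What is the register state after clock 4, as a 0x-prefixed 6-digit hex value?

0x48002D

reg_0 = 0x8002D5
clock 1: out=1, reg = 0x40016A
clock 2: out=0, reg = 0x2000B5
clock 3: out=1, reg = 0x90005A
clock 4: out=0, reg = 0x48002D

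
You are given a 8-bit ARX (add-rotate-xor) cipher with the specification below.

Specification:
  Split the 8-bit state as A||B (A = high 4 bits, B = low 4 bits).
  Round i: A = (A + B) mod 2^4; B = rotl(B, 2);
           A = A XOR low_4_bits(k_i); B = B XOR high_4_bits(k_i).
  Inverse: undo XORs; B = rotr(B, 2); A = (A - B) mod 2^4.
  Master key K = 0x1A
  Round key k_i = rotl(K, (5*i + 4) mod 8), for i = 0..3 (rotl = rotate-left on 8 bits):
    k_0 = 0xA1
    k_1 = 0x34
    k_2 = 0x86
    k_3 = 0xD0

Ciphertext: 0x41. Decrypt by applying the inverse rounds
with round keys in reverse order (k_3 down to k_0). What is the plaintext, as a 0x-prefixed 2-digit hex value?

0x07

s_0 = ciphertext = 0x41
s_1 = InvRound(s_0, k_3) = 0x13
s_2 = InvRound(s_1, k_2) = 0x9E
s_3 = InvRound(s_2, k_1) = 0x67
s_4 = InvRound(s_3, k_0) = 0x07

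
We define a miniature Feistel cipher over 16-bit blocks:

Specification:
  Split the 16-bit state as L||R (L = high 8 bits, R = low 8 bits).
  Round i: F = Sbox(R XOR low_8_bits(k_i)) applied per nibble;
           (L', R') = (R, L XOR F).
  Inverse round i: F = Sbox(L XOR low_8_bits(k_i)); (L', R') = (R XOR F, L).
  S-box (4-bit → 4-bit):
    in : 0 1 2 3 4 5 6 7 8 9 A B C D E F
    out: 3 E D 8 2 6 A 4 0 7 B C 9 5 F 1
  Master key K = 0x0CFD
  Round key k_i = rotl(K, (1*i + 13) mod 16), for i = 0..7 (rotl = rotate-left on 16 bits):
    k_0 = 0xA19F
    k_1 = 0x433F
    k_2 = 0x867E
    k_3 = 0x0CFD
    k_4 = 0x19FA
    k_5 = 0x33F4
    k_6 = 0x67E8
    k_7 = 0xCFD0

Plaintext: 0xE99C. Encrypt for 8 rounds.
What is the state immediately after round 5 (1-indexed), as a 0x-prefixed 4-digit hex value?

0xF40B

s_0 = plaintext = 0xE99C
s_1 = Round(s_0, k_0) = 0x9CD1
s_2 = Round(s_1, k_1) = 0xD163
s_3 = Round(s_2, k_2) = 0x6334
s_4 = Round(s_3, k_3) = 0x34F4
s_5 = Round(s_4, k_4) = 0xF40B
s_6 = Round(s_5, k_5) = 0x0BE5
s_7 = Round(s_6, k_6) = 0xE53E
s_8 = Round(s_7, k_7) = 0x3E1A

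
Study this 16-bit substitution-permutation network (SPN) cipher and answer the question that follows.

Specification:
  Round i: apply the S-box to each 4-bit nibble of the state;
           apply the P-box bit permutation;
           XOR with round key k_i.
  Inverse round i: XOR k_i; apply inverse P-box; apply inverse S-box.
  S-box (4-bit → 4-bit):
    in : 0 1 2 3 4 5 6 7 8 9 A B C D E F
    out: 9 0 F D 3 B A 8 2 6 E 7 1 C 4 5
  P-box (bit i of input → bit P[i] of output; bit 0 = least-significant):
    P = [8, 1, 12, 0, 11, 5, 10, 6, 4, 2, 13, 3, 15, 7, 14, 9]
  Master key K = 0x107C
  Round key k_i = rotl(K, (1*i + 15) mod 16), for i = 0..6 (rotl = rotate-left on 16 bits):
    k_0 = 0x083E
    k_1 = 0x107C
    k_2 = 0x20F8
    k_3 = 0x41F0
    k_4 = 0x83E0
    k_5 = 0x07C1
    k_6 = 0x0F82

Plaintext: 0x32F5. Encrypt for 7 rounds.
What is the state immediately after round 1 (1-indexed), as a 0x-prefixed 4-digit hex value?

s_0 = plaintext = 0x32F5
s_1 = Round(s_0, k_0) = 0xE721
s_2 = Round(s_1, k_1) = 0x5C14
s_3 = Round(s_2, k_2) = 0xA36A
s_4 = Round(s_3, k_3) = 0x330B
s_5 = Round(s_4, k_4) = 0x78BA
s_6 = Round(s_5, k_5) = 0x19E6
s_7 = Round(s_6, k_6) = 0x2B85

0xE721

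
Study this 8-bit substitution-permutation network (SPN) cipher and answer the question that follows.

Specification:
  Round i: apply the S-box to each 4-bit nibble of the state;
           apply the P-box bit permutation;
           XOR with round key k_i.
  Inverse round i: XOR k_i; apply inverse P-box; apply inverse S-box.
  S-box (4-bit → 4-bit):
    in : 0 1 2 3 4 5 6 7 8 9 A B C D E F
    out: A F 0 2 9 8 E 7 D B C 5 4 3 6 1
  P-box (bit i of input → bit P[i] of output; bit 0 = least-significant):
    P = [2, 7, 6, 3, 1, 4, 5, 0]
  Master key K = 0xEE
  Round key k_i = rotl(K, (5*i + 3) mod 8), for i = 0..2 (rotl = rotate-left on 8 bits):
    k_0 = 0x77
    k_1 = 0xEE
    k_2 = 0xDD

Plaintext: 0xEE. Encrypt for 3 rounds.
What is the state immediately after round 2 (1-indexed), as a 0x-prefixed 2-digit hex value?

s_0 = plaintext = 0xEE
s_1 = Round(s_0, k_0) = 0x87
s_2 = Round(s_1, k_1) = 0x09
s_3 = Round(s_2, k_2) = 0x40

0x09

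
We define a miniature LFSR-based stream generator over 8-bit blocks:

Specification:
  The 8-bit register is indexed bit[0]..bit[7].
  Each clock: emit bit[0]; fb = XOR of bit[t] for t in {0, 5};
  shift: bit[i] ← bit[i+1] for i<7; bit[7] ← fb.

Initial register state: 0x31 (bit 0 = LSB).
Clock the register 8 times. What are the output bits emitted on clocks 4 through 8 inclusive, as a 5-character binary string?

reg_0 = 0x31
clock 1: out=1, reg = 0x18
clock 2: out=0, reg = 0x0C
clock 3: out=0, reg = 0x06
clock 4: out=0, reg = 0x03
clock 5: out=1, reg = 0x81
clock 6: out=1, reg = 0xC0
clock 7: out=0, reg = 0x60
clock 8: out=0, reg = 0xB0

01100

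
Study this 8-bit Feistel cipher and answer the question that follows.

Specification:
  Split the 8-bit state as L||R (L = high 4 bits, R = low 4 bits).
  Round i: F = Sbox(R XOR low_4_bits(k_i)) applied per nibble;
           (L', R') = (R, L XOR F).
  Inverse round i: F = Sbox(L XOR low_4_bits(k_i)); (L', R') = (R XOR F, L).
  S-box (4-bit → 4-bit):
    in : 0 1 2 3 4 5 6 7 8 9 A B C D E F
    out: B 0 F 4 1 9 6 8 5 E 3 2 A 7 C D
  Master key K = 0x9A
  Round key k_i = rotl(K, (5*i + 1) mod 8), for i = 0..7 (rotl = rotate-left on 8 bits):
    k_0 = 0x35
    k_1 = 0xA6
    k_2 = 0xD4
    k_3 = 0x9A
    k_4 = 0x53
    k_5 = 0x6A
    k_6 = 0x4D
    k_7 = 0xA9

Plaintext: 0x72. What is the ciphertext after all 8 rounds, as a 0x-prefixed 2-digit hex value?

s_0 = plaintext = 0x72
s_1 = Round(s_0, k_0) = 0x2F
s_2 = Round(s_1, k_1) = 0xFC
s_3 = Round(s_2, k_2) = 0xCA
s_4 = Round(s_3, k_3) = 0xA7
s_5 = Round(s_4, k_4) = 0x7B
s_6 = Round(s_5, k_5) = 0xB7
s_7 = Round(s_6, k_6) = 0x78
s_8 = Round(s_7, k_7) = 0x87

0x87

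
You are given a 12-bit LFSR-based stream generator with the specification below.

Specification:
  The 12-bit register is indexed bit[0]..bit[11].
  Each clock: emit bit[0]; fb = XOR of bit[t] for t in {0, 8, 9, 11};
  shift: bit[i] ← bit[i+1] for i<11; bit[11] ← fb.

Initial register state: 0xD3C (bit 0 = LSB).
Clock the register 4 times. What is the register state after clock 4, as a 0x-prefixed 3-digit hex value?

reg_0 = 0xD3C
clock 1: out=0, reg = 0x69E
clock 2: out=0, reg = 0xB4F
clock 3: out=1, reg = 0x5A7
clock 4: out=1, reg = 0x2D3

0x2D3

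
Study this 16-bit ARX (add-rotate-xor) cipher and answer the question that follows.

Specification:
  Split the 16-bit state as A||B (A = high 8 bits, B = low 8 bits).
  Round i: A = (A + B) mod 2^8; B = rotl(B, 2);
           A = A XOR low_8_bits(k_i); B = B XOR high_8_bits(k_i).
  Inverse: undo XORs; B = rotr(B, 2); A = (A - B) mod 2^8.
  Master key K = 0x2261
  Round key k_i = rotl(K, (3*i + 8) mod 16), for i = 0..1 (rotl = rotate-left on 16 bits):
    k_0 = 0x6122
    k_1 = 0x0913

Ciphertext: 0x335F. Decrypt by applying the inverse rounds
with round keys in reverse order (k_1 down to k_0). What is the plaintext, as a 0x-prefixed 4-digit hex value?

0x6C3D

s_0 = ciphertext = 0x335F
s_1 = InvRound(s_0, k_1) = 0x8B95
s_2 = InvRound(s_1, k_0) = 0x6C3D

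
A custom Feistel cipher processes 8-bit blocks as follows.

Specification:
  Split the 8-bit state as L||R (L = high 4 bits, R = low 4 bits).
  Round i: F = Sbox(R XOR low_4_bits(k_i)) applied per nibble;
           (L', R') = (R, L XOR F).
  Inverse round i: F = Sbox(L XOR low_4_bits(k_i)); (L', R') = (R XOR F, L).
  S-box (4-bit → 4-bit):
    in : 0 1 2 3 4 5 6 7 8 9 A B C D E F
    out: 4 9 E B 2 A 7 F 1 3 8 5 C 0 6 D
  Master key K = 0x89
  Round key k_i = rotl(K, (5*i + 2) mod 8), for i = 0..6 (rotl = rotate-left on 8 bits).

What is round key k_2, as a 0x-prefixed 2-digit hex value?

K = 0x89
k_0 = rotl(K, (5*0+2) mod 8) = rotl(K, 2) = 0x26
k_1 = rotl(K, (5*1+2) mod 8) = rotl(K, 7) = 0xC4
k_2 = rotl(K, (5*2+2) mod 8) = rotl(K, 4) = 0x98

0x98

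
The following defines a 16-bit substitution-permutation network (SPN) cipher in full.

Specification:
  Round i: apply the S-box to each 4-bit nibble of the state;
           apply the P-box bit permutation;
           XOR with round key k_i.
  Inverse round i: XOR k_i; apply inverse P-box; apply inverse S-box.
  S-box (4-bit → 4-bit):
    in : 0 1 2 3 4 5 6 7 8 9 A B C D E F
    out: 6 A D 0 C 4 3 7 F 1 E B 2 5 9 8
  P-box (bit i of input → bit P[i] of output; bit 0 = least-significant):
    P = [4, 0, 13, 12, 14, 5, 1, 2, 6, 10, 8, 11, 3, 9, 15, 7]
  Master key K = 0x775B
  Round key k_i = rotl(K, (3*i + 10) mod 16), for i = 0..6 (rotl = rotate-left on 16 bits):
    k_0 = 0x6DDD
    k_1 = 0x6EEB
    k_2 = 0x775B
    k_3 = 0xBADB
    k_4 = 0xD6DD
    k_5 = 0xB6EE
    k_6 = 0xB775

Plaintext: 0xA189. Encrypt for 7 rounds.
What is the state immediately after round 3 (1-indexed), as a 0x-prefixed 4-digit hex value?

s_0 = plaintext = 0xA189
s_1 = Round(s_0, k_0) = 0xA36B
s_2 = Round(s_1, k_1) = 0xBC5A
s_3 = Round(s_2, k_2) = 0x41D0
s_4 = Round(s_3, k_3) = 0x5658
s_5 = Round(s_4, k_4) = 0x628E
s_6 = Round(s_5, k_5) = 0xED90
s_7 = Round(s_6, k_6) = 0xD6BC

0x41D0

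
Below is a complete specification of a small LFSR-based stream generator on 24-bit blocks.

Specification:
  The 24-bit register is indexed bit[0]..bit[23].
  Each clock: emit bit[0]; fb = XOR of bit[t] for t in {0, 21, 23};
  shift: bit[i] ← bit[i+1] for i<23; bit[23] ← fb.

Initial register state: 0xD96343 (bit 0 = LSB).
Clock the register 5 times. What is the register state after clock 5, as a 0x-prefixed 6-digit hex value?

0xE6CB1A

reg_0 = 0xD96343
clock 1: out=1, reg = 0x6CB1A1
clock 2: out=1, reg = 0x3658D0
clock 3: out=0, reg = 0x9B2C68
clock 4: out=0, reg = 0xCD9634
clock 5: out=0, reg = 0xE6CB1A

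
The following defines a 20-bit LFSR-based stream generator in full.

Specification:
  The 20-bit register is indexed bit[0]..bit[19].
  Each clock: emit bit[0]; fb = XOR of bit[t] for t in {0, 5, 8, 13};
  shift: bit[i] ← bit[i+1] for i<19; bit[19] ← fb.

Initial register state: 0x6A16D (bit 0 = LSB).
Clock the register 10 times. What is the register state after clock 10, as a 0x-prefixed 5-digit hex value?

reg_0 = 0x6A16D
clock 1: out=1, reg = 0x350B6
clock 2: out=0, reg = 0x9A85B
clock 3: out=1, reg = 0x4D42D
clock 4: out=1, reg = 0x26A16
clock 5: out=0, reg = 0x9350B
clock 6: out=1, reg = 0xC9A85
clock 7: out=1, reg = 0xE4D42
clock 8: out=0, reg = 0xF26A1
clock 9: out=1, reg = 0xF9350
clock 10: out=0, reg = 0xFC9A8

0xFC9A8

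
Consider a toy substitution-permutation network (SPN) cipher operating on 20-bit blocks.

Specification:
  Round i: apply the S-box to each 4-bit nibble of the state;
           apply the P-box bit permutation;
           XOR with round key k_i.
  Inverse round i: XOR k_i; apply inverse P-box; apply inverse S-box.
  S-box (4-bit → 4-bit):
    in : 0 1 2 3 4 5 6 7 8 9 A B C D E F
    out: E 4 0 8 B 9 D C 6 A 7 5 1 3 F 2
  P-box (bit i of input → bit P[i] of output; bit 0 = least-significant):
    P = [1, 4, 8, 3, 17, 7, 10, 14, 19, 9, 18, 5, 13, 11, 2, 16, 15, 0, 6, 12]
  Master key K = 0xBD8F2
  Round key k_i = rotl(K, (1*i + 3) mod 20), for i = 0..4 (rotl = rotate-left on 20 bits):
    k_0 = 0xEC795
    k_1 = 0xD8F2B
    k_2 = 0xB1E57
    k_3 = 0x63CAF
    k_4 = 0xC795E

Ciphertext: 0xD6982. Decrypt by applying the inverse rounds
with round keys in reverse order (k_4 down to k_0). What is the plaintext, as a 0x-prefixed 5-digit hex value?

0x1A13B

s_0 = ciphertext = 0xD6982
s_1 = InvRound(s_0, k_4) = 0x772F9
s_2 = InvRound(s_1, k_3) = 0x10F7D
s_3 = InvRound(s_2, k_2) = 0x325C6
s_4 = InvRound(s_3, k_1) = 0xAAED3
s_5 = InvRound(s_4, k_0) = 0x1A13B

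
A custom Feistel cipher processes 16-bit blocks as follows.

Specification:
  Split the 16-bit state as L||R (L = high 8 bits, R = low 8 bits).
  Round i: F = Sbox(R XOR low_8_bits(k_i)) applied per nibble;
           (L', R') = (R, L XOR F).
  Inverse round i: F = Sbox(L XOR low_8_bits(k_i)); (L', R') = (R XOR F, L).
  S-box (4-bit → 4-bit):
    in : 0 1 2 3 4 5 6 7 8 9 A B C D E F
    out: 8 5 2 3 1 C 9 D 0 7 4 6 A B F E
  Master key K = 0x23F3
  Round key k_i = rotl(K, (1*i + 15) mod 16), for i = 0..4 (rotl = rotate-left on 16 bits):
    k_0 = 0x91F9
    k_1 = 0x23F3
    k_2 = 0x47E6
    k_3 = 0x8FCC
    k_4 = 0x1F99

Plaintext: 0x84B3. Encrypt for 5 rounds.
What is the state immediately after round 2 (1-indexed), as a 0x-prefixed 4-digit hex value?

0x9020

s_0 = plaintext = 0x84B3
s_1 = Round(s_0, k_0) = 0xB390
s_2 = Round(s_1, k_1) = 0x9020
s_3 = Round(s_2, k_2) = 0x2039
s_4 = Round(s_3, k_3) = 0x39CC
s_5 = Round(s_4, k_4) = 0xCCF5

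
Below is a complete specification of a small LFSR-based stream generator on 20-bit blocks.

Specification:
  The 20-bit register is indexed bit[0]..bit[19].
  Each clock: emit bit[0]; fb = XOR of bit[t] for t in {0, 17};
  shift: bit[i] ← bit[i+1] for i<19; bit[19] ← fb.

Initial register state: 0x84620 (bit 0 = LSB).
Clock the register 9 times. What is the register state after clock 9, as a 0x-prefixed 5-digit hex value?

0x02423

reg_0 = 0x84620
clock 1: out=0, reg = 0x42310
clock 2: out=0, reg = 0x21188
clock 3: out=0, reg = 0x908C4
clock 4: out=0, reg = 0x48462
clock 5: out=0, reg = 0x24231
clock 6: out=1, reg = 0x12118
clock 7: out=0, reg = 0x0908C
clock 8: out=0, reg = 0x04846
clock 9: out=0, reg = 0x02423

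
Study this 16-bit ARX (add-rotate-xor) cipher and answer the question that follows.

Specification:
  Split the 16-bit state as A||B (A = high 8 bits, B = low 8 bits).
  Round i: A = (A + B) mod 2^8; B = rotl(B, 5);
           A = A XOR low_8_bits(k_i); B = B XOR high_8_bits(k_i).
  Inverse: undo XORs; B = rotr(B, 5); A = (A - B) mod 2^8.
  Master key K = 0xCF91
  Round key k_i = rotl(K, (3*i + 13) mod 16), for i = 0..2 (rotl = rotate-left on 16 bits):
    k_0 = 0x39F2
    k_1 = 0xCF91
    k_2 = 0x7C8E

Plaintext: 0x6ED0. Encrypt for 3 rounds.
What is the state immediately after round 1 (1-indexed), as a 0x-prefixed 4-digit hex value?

s_0 = plaintext = 0x6ED0
s_1 = Round(s_0, k_0) = 0xCC23
s_2 = Round(s_1, k_1) = 0x7EAB
s_3 = Round(s_2, k_2) = 0xA709

0xCC23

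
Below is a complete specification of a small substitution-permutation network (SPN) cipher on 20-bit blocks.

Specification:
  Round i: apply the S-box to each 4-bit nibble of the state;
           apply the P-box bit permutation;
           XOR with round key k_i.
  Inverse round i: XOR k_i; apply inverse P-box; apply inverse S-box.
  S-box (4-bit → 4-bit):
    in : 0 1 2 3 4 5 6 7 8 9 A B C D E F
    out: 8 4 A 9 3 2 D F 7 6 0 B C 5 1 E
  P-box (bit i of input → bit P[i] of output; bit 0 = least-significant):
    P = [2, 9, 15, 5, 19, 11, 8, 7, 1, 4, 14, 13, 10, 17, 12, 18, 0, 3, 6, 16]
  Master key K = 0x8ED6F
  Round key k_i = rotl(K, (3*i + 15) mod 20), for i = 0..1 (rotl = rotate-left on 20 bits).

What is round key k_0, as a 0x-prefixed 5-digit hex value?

0x7C76B

K = 0x8ED6F
k_0 = rotl(K, (3*0+15) mod 20) = rotl(K, 15) = 0x7C76B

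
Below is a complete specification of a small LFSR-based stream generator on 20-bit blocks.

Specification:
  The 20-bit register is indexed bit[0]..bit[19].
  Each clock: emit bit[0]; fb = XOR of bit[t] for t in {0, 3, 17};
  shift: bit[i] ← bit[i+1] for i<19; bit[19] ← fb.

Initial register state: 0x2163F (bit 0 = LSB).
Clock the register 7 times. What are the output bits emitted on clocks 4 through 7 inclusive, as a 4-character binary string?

reg_0 = 0x2163F
clock 1: out=1, reg = 0x90B1F
clock 2: out=1, reg = 0x4858F
clock 3: out=1, reg = 0x242C7
clock 4: out=1, reg = 0x12163
clock 5: out=1, reg = 0x890B1
clock 6: out=1, reg = 0xC4858
clock 7: out=0, reg = 0xE242C

1110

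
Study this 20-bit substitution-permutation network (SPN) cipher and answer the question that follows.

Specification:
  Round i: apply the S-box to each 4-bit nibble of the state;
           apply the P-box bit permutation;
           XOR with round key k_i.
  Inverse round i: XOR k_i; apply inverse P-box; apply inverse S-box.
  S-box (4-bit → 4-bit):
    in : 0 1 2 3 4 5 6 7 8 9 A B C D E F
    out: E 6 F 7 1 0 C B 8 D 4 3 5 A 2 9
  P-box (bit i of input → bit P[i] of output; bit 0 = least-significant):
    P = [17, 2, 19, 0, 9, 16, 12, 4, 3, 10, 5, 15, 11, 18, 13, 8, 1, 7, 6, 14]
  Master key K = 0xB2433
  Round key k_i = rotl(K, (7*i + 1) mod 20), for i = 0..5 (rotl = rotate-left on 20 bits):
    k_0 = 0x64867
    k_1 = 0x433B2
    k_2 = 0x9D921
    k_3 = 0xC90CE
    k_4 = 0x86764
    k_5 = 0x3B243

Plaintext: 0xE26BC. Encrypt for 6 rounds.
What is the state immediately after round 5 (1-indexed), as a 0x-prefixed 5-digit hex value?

0xB2795

s_0 = plaintext = 0xE26BC
s_1 = Round(s_0, k_0) = 0x9E3C7
s_2 = Round(s_1, k_1) = 0x265DD
s_3 = Round(s_2, k_2) = 0x8B8F6
s_4 = Round(s_3, k_3) = 0x05ADF
s_5 = Round(s_4, k_4) = 0xB2795
s_6 = Round(s_5, k_5) = 0x70DD9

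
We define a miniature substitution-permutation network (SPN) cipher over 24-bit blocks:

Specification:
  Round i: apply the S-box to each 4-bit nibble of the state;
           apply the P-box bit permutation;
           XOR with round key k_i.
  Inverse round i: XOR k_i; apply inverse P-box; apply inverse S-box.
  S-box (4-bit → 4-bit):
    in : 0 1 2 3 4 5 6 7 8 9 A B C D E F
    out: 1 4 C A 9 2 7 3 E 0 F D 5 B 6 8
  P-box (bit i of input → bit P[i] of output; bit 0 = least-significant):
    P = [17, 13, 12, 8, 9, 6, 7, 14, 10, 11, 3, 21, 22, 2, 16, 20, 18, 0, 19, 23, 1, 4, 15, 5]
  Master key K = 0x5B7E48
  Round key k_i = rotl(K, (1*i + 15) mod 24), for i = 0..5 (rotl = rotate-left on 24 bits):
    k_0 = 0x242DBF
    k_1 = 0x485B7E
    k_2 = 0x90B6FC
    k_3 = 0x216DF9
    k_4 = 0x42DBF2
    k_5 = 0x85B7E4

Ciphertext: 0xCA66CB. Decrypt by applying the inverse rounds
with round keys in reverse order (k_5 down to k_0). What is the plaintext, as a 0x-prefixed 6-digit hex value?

0x124B8F

s_0 = ciphertext = 0xCA66CB
s_1 = InvRound(s_0, k_5) = 0xB661FB
s_2 = InvRound(s_1, k_4) = 0x1D480E
s_3 = InvRound(s_2, k_3) = 0xD634E3
s_4 = InvRound(s_3, k_2) = 0x677100
s_5 = InvRound(s_4, k_1) = 0xDCE877
s_6 = InvRound(s_5, k_0) = 0x124B8F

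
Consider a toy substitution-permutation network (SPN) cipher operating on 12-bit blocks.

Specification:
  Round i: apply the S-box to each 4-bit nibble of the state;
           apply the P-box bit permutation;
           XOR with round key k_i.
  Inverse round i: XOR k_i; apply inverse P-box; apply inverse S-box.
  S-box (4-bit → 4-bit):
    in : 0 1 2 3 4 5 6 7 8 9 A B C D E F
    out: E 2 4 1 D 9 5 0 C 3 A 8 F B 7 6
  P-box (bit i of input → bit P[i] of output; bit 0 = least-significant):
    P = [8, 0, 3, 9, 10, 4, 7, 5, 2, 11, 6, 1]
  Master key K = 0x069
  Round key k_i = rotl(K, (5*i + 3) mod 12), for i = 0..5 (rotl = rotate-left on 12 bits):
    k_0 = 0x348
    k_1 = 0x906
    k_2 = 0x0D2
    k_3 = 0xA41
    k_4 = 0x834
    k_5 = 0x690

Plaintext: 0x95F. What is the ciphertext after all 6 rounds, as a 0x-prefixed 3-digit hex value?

s_0 = plaintext = 0x95F
s_1 = Round(s_0, k_0) = 0xF65
s_2 = Round(s_1, k_1) = 0x6C6
s_3 = Round(s_2, k_2) = 0x52E
s_4 = Round(s_3, k_3) = 0xBCE
s_5 = Round(s_4, k_4) = 0xD8F
s_6 = Round(s_5, k_5) = 0xE3F

0xE3F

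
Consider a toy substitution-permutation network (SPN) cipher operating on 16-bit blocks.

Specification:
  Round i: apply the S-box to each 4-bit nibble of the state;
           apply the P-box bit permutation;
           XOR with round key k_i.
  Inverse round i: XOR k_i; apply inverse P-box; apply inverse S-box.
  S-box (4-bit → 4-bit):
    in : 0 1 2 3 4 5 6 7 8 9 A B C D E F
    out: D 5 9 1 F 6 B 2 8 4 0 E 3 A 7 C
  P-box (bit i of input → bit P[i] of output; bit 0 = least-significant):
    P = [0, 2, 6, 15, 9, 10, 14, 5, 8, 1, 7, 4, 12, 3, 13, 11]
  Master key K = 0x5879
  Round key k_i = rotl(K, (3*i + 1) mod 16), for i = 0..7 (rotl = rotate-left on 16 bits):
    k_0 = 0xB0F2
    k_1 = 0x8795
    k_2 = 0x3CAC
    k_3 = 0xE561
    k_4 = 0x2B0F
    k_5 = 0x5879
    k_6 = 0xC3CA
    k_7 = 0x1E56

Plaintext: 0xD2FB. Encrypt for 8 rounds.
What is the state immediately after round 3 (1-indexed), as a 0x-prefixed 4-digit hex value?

s_0 = plaintext = 0xD2FB
s_1 = Round(s_0, k_0) = 0x798E
s_2 = Round(s_1, k_1) = 0x8778
s_3 = Round(s_2, k_2) = 0xB0AE
s_4 = Round(s_3, k_3) = 0xCCBC
s_5 = Round(s_4, k_4) = 0x7E20
s_6 = Round(s_5, k_5) = 0xDB92
s_7 = Round(s_6, k_6) = 0x0B51
s_8 = Round(s_7, k_7) = 0x6285

0xB0AE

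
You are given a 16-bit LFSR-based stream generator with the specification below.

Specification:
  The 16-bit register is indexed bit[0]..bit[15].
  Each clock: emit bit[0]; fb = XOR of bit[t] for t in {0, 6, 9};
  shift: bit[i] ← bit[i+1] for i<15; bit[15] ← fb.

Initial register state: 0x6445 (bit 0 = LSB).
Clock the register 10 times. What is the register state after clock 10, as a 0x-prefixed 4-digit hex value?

0xB999

reg_0 = 0x6445
clock 1: out=1, reg = 0x3222
clock 2: out=0, reg = 0x9911
clock 3: out=1, reg = 0xCC88
clock 4: out=0, reg = 0x6644
clock 5: out=0, reg = 0x3322
clock 6: out=0, reg = 0x9991
clock 7: out=1, reg = 0xCCC8
clock 8: out=0, reg = 0xE664
clock 9: out=0, reg = 0x7332
clock 10: out=0, reg = 0xB999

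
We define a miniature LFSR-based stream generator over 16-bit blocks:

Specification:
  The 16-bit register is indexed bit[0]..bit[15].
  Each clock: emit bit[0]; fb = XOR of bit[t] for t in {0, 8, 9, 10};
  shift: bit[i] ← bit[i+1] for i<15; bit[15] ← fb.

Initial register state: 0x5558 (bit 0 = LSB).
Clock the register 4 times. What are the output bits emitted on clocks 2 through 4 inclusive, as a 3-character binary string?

001

reg_0 = 0x5558
clock 1: out=0, reg = 0x2AAC
clock 2: out=0, reg = 0x9556
clock 3: out=0, reg = 0x4AAB
clock 4: out=1, reg = 0x2555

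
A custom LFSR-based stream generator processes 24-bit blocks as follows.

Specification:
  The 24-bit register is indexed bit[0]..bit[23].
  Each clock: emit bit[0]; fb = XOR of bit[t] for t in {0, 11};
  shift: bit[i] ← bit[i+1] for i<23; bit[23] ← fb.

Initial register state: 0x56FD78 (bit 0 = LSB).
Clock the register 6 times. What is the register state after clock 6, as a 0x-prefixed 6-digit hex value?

0x9D5BF5

reg_0 = 0x56FD78
clock 1: out=0, reg = 0xAB7EBC
clock 2: out=0, reg = 0xD5BF5E
clock 3: out=0, reg = 0xEADFAF
clock 4: out=1, reg = 0x756FD7
clock 5: out=1, reg = 0x3AB7EB
clock 6: out=1, reg = 0x9D5BF5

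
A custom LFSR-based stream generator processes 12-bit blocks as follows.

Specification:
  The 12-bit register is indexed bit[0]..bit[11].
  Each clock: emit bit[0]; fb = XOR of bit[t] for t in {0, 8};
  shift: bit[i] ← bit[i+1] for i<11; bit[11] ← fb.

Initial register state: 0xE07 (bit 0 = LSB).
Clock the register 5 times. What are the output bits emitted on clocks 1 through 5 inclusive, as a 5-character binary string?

11100

reg_0 = 0xE07
clock 1: out=1, reg = 0xF03
clock 2: out=1, reg = 0x781
clock 3: out=1, reg = 0x3C0
clock 4: out=0, reg = 0x9E0
clock 5: out=0, reg = 0xCF0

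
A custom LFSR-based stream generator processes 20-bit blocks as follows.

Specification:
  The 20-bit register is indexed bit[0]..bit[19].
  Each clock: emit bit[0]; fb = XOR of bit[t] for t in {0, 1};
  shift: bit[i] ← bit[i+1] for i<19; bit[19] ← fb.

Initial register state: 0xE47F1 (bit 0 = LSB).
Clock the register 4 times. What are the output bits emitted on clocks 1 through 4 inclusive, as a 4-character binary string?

1000

reg_0 = 0xE47F1
clock 1: out=1, reg = 0xF23F8
clock 2: out=0, reg = 0x791FC
clock 3: out=0, reg = 0x3C8FE
clock 4: out=0, reg = 0x9E47F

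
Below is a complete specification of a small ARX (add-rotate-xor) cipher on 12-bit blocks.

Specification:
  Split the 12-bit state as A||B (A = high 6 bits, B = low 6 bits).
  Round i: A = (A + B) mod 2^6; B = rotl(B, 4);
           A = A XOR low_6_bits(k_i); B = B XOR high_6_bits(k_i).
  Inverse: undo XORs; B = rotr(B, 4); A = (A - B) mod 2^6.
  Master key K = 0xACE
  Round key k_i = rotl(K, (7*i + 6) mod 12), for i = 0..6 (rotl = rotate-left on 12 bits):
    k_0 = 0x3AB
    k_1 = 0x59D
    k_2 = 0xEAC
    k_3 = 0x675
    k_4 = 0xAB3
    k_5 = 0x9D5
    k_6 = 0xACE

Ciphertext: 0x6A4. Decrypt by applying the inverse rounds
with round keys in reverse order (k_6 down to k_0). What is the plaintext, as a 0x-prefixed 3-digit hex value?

s_0 = ciphertext = 0x6A4
s_1 = InvRound(s_0, k_6) = 0x63C
s_2 = InvRound(s_1, k_5) = 0x82D
s_3 = InvRound(s_2, k_4) = 0xDDC
s_4 = InvRound(s_3, k_3) = 0xB94
s_5 = InvRound(s_4, k_2) = 0x23A
s_6 = InvRound(s_5, k_1) = 0x8F2
s_7 = InvRound(s_6, k_0) = 0x573

0x573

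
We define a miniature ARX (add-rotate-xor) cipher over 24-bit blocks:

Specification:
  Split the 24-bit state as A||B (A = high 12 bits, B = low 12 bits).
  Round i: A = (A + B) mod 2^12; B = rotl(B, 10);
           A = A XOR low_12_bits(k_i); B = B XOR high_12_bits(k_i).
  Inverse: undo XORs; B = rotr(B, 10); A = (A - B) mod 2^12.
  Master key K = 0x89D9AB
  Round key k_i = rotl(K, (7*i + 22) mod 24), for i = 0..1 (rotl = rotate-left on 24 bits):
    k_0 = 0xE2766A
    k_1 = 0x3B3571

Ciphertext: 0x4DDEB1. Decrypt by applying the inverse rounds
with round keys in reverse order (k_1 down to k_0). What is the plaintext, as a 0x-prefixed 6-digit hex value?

s_0 = ciphertext = 0x4DDEB1
s_1 = InvRound(s_0, k_1) = 0xDA140B
s_2 = InvRound(s_1, k_0) = 0x3198B2

0x3198B2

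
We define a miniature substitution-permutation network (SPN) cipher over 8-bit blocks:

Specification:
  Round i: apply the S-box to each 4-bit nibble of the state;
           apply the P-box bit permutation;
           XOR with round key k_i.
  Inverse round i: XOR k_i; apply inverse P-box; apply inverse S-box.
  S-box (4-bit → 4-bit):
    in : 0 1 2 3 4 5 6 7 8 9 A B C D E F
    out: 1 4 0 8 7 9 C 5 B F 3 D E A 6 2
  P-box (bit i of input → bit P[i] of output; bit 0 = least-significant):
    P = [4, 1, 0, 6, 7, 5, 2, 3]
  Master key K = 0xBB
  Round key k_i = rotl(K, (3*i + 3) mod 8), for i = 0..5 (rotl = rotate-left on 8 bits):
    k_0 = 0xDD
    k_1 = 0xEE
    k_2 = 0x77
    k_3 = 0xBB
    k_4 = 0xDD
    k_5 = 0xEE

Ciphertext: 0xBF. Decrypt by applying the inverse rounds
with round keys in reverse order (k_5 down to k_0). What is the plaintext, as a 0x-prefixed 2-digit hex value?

0x76

s_0 = ciphertext = 0xBF
s_1 = InvRound(s_0, k_5) = 0x2B
s_2 = InvRound(s_1, k_4) = 0x48
s_3 = InvRound(s_2, k_3) = 0xA9
s_4 = InvRound(s_3, k_2) = 0xB8
s_5 = InvRound(s_4, k_1) = 0x18
s_6 = InvRound(s_5, k_0) = 0x76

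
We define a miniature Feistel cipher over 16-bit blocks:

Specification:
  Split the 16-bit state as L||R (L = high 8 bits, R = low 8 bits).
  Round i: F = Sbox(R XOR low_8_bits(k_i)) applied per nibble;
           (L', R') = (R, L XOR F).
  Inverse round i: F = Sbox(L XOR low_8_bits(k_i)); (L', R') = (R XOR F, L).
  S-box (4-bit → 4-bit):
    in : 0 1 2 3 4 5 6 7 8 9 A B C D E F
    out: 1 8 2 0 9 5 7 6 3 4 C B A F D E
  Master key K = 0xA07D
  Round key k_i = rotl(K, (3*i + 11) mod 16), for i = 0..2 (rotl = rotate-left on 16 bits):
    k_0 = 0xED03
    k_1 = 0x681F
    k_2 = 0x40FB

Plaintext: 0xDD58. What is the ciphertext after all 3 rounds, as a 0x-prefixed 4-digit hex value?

0x1C50

s_0 = plaintext = 0xDD58
s_1 = Round(s_0, k_0) = 0x5886
s_2 = Round(s_1, k_1) = 0x861C
s_3 = Round(s_2, k_2) = 0x1C50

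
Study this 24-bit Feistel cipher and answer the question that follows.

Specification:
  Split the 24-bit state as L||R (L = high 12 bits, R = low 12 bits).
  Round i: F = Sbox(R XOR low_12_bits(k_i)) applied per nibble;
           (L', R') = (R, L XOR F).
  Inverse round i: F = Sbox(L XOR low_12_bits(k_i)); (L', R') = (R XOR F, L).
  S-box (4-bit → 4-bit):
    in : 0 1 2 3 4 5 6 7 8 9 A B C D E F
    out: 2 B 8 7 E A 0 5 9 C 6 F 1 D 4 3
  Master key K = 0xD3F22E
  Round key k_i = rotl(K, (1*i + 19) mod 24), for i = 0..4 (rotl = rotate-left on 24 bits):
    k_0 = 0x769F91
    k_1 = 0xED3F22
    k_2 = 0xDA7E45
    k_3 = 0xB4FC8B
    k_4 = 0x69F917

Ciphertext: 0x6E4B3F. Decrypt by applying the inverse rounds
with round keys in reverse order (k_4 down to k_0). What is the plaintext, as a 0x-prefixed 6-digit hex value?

0x096DD5

s_0 = ciphertext = 0x6E4B3F
s_1 = InvRound(s_0, k_4) = 0x8086E4
s_2 = InvRound(s_1, k_3) = 0x873808
s_3 = InvRound(s_2, k_2) = 0x878873
s_4 = InvRound(s_3, k_1) = 0xDD5878
s_5 = InvRound(s_4, k_0) = 0x096DD5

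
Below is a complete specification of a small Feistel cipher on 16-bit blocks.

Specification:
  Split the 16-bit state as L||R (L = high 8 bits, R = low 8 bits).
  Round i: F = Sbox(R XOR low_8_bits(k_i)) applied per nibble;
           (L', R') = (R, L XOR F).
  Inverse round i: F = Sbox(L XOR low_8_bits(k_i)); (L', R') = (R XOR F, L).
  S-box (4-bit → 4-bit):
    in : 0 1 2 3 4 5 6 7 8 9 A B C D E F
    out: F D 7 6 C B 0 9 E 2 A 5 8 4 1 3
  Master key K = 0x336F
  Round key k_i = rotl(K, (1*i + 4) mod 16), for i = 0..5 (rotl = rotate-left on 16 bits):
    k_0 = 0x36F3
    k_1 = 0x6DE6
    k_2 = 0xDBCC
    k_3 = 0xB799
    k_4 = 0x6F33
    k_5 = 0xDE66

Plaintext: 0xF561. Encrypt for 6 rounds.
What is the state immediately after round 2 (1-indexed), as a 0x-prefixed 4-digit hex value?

0xD20D

s_0 = plaintext = 0xF561
s_1 = Round(s_0, k_0) = 0x61D2
s_2 = Round(s_1, k_1) = 0xD20D
s_3 = Round(s_2, k_2) = 0x0D5F
s_4 = Round(s_3, k_3) = 0x5F8D
s_5 = Round(s_4, k_4) = 0x8D0E
s_6 = Round(s_5, k_5) = 0x0E83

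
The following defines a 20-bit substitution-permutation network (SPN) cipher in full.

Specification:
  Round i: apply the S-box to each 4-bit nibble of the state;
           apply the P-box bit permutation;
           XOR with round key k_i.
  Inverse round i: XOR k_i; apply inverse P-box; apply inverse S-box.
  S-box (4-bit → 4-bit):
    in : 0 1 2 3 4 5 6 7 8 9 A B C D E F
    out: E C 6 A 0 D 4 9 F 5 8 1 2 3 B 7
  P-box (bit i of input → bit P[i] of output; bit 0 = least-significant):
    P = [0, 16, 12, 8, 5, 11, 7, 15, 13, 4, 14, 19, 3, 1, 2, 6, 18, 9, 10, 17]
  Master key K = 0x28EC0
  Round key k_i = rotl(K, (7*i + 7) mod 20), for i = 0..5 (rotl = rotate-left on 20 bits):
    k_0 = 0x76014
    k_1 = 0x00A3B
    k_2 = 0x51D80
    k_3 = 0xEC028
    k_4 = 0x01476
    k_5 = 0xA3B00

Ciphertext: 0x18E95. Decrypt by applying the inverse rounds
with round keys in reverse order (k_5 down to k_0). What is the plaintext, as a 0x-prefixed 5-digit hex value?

0xAFA3D

s_0 = ciphertext = 0x18E95
s_1 = InvRound(s_0, k_5) = 0x16E18
s_2 = InvRound(s_1, k_4) = 0xC89D2
s_3 = InvRound(s_2, k_3) = 0xAE2FA
s_4 = InvRound(s_3, k_2) = 0x8E8E0
s_5 = InvRound(s_4, k_1) = 0xCE81B
s_6 = InvRound(s_5, k_0) = 0xAFA3D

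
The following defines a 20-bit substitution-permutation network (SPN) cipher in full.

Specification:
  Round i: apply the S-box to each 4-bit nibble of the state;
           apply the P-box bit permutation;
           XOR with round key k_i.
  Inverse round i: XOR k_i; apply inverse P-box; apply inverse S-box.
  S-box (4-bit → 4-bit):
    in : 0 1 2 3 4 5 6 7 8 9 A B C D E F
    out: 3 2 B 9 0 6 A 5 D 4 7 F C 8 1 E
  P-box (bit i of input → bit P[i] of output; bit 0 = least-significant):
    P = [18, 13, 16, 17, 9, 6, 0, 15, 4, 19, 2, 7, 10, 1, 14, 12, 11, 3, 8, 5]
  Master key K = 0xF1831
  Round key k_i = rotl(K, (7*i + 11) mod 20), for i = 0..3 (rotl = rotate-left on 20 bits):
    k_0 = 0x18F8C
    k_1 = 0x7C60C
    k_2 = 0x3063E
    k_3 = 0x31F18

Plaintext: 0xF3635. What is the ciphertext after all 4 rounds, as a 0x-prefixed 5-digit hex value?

s_0 = plaintext = 0xF3635
s_1 = Round(s_0, k_0) = 0x83824
s_2 = Round(s_1, k_1) = 0x759F8
s_3 = Round(s_2, k_2) = 0x4CF79
s_4 = Round(s_3, k_3) = 0xA4D9D

0xA4D9D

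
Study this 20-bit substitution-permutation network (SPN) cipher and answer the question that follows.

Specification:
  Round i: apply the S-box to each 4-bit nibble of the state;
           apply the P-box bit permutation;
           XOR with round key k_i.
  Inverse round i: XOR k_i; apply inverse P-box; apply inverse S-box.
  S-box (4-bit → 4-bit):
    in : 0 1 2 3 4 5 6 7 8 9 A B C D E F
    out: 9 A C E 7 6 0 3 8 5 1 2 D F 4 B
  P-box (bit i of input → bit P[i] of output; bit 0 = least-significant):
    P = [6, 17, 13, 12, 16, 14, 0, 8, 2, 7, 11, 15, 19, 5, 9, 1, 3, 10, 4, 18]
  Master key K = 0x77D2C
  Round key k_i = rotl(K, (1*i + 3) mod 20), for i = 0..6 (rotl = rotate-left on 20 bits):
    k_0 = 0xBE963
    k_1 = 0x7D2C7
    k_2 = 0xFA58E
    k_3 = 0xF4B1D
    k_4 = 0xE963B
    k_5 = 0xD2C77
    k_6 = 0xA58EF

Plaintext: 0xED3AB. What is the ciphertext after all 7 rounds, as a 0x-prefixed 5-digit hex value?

0xC80FB

s_0 = plaintext = 0xED3AB
s_1 = Round(s_0, k_0) = 0x063D1
s_2 = Round(s_1, k_1) = 0x00B4E
s_3 = Round(s_2, k_2) = 0x2C505
s_4 = Round(s_3, k_3) = 0x0608F
s_5 = Round(s_4, k_4) = 0x80777
s_6 = Round(s_5, k_5) = 0x26CB1
s_7 = Round(s_6, k_6) = 0xC80FB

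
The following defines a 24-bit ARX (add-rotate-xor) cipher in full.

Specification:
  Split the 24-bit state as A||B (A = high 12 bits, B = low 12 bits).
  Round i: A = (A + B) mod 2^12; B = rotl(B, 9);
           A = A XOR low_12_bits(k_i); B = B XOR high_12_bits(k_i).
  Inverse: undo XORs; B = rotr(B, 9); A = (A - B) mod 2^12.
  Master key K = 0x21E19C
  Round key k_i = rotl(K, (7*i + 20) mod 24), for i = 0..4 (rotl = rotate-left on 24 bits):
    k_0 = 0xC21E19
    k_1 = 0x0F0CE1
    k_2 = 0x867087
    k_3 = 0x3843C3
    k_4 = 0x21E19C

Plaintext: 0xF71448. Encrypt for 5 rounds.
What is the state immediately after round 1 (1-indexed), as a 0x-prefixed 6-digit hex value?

0xDA0CA8

s_0 = plaintext = 0xF71448
s_1 = Round(s_0, k_0) = 0xDA0CA8
s_2 = Round(s_1, k_1) = 0x6A9165
s_3 = Round(s_2, k_2) = 0x88924B
s_4 = Round(s_3, k_3) = 0x9175CD
s_5 = Round(s_4, k_4) = 0xF788A7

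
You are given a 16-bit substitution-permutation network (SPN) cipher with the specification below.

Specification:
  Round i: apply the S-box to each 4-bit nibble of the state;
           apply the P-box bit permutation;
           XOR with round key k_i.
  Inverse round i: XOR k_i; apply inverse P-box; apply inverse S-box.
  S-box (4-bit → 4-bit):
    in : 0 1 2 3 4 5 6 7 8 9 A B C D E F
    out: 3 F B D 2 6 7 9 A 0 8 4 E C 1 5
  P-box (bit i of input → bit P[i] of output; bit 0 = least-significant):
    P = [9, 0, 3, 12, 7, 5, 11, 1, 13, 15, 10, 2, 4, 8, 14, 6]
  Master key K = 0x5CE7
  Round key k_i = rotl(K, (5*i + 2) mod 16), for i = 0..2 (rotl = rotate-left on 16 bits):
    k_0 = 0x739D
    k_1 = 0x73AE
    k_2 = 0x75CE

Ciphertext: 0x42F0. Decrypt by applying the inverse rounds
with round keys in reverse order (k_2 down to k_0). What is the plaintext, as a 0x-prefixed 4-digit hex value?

s_0 = ciphertext = 0x42F0
s_1 = InvRound(s_0, k_2) = 0x0383
s_2 = InvRound(s_1, k_1) = 0xB74C
s_3 = InvRound(s_2, k_0) = 0x35E4

0x35E4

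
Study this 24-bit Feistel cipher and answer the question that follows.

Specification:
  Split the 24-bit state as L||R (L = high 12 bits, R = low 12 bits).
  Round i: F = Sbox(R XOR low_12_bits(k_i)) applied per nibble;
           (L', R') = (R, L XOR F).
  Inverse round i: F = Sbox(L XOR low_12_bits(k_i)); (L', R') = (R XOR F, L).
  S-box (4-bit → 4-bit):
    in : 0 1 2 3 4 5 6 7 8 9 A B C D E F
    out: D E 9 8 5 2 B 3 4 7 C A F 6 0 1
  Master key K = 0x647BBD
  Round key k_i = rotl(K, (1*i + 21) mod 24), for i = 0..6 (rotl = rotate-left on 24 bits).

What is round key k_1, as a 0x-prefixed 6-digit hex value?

K = 0x647BBD
k_0 = rotl(K, (1*0+21) mod 24) = rotl(K, 21) = 0xAC8F77
k_1 = rotl(K, (1*1+21) mod 24) = rotl(K, 22) = 0x591EEF

0x591EEF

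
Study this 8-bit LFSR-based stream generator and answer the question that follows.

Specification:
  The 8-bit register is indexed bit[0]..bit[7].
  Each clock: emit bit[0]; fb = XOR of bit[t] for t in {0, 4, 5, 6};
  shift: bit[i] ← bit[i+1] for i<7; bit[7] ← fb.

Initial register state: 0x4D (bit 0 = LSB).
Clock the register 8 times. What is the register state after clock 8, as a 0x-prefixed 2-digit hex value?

0x32

reg_0 = 0x4D
clock 1: out=1, reg = 0x26
clock 2: out=0, reg = 0x93
clock 3: out=1, reg = 0x49
clock 4: out=1, reg = 0x24
clock 5: out=0, reg = 0x92
clock 6: out=0, reg = 0xC9
clock 7: out=1, reg = 0x64
clock 8: out=0, reg = 0x32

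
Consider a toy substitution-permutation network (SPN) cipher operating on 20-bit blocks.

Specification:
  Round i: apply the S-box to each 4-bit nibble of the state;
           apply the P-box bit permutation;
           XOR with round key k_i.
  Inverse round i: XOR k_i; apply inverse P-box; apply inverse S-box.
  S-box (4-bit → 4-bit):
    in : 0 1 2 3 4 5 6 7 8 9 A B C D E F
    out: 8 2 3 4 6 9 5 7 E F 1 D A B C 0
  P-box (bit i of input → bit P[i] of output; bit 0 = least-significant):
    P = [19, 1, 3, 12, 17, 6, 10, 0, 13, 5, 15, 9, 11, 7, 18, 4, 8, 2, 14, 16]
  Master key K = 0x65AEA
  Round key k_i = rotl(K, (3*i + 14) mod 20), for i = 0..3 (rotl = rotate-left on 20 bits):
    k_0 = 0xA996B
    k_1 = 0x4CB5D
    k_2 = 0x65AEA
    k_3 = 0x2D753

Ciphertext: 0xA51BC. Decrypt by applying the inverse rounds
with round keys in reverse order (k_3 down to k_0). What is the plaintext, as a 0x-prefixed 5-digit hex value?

0xEEE1D

s_0 = ciphertext = 0xA51BC
s_1 = InvRound(s_0, k_3) = 0x11887
s_2 = InvRound(s_1, k_2) = 0x83CD3
s_3 = InvRound(s_2, k_1) = 0x74B39
s_4 = InvRound(s_3, k_0) = 0xEEE1D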